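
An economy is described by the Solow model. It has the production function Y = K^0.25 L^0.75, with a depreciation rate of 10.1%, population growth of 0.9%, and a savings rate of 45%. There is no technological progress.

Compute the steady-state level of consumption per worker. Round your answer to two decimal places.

c* ≈ 0.88

Steady state requires s·f(k) = (n + δ)·k, i.e. s·k^α = (n + δ)·k.
Rearranging, k^(1−α) = s / (n + δ).
k^0.75 = 0.45 / (0.009 + 0.101) = 0.45 / 0.110 = 4.0909
k* = 4.0909^(1/0.75) ≈ 6.5427
y* = (k*)^α = 6.5427^0.25 ≈ 1.5993
c* = (1 − s)·y* = (1 − 0.45) × 1.5993 ≈ 0.8796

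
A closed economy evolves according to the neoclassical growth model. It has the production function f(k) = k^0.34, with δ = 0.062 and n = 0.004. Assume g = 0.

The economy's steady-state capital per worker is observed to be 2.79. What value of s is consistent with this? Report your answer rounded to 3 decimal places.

In steady state, investment equals break-even investment: s·k^α = (n + δ)·k.
So s / (n + δ) = (k*)^(1−α) = 2.79^0.66 = 1.9683.
Therefore s = 1.9683 × (n + δ) = 1.9683 × 0.066 = 0.1299.

s ≈ 0.130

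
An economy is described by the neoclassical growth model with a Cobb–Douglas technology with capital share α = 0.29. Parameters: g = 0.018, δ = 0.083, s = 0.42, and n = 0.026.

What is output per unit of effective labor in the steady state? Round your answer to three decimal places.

y* = 1.630

In steady state, investment equals break-even investment: s·k^α = (n + g + δ)·k.
Dividing both sides by k: k^(1−α) = s / (n + g + δ).
k^0.71 = 0.42 / (0.026 + 0.018 + 0.083) = 0.42 / 0.127 = 3.3071
k* = 3.3071^(1/0.71) ≈ 5.3903
y* = (k*)^α = 5.3903^0.29 ≈ 1.6299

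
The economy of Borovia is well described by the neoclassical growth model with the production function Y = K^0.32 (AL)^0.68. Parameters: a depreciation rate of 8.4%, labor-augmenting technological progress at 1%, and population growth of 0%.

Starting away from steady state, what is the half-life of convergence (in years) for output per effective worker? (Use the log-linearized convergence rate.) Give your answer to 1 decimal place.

Near the steady state the convergence rate is λ = (1 − α)(n + g + δ).
λ = (1 − 0.32) × 0.094 = 0.68 × 0.094 = 0.06392
Half-life = ln 2 / λ = 0.6931 / 0.06392 ≈ 10.84 years

about 10.8 years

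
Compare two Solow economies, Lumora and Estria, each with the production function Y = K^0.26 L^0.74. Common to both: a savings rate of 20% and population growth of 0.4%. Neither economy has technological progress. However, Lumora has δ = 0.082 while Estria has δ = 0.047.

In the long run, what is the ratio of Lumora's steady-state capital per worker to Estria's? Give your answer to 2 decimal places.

ratio ≈ 0.49

Steady-state k* = [s/(n + δ)]^(1/(1−α)), so the ratio is [ (s_L/(n + δ)_L) / (s_E/(n + δ)_E) ]^1.3514.
s_L/(n + δ)_L = 0.20/0.086 = 2.3256; s_E/(n + δ)_E = 0.20/0.051 = 3.9216.
Ratio = (2.3256/3.9216)^1.3514 = 0.5930^1.3514 ≈ 0.4935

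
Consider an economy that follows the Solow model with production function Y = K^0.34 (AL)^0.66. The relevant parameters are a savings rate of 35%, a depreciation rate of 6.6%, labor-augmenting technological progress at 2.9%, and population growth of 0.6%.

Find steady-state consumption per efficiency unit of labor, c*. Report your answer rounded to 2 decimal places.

c* = 1.23

At the steady state, Δk = 0, so s·k^α = (n + g + δ)·k.
Rearranging, k^(1−α) = s / (n + g + δ).
k^0.66 = 0.35 / (0.006 + 0.029 + 0.066) = 0.35 / 0.101 = 3.4653
k* = 3.4653^(1/0.66) ≈ 6.5734
y* = (k*)^α = 6.5734^0.34 ≈ 1.8969
c* = (1 − s)·y* = (1 − 0.35) × 1.8969 ≈ 1.2330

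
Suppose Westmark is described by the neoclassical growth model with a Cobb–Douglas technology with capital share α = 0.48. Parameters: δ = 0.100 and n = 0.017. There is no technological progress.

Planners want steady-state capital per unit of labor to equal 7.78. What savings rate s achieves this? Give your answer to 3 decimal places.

s ≈ 0.340

In steady state, investment equals break-even investment: s·k^α = (n + δ)·k.
So s / (n + δ) = (k*)^(1−α) = 7.78^0.52 = 2.9061.
Therefore s = 2.9061 × (n + δ) = 2.9061 × 0.117 = 0.3400.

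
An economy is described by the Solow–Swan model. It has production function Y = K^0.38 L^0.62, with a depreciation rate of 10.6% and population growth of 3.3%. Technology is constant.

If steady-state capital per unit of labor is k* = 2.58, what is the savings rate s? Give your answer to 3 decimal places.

s ≈ 0.250

In steady state, investment equals break-even investment: s·k^α = (n + δ)·k.
So s / (n + δ) = (k*)^(1−α) = 2.58^0.62 = 1.7997.
Therefore s = 1.7997 × (n + δ) = 1.7997 × 0.139 = 0.2502.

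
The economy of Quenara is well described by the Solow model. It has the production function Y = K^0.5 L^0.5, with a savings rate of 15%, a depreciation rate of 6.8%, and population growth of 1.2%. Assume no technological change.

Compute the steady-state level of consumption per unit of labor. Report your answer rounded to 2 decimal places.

c* = 1.59

In steady state, investment equals break-even investment: s·k^α = (n + δ)·k.
Dividing both sides by k: k^(1−α) = s / (n + δ).
k^0.5 = 0.15 / (0.012 + 0.068) = 0.15 / 0.080 = 1.8750
k* = 1.8750^(1/0.5) ≈ 3.5156
y* = (k*)^α = 3.5156^0.5 ≈ 1.8750
c* = (1 − s)·y* = (1 − 0.15) × 1.8750 ≈ 1.5938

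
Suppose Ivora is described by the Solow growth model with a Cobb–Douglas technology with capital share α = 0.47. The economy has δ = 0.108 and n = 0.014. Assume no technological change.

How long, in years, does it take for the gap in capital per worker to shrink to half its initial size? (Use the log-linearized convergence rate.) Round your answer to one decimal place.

about 10.7 years

Near the steady state the convergence rate is λ = (1 − α)(n + δ).
λ = (1 − 0.47) × 0.122 = 0.53 × 0.122 = 0.06466
Half-life = ln 2 / λ = 0.6931 / 0.06466 ≈ 10.72 years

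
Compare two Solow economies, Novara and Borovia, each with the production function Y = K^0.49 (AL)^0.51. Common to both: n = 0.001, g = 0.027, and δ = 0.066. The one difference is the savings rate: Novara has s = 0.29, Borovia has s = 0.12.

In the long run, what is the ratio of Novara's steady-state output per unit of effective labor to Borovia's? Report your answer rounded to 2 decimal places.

Steady-state y* = [s/(n + g + δ)]^(α/(1−α)), so the ratio is [ (s_N/(n + g + δ)_N) / (s_B/(n + g + δ)_B) ]^0.9608.
s_N/(n + g + δ)_N = 0.29/0.094 = 3.0851; s_B/(n + g + δ)_B = 0.12/0.094 = 1.2766.
Ratio = (3.0851/1.2766)^0.9608 = 2.4167^0.9608 ≈ 2.3345

ratio ≈ 2.33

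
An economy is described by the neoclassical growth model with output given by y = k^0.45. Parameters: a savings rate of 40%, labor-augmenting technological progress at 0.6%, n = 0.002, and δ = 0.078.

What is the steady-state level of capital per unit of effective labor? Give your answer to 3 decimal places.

Steady state requires s·f(k) = (n + g + δ)·k, i.e. s·k^α = (n + g + δ)·k.
Dividing both sides by k: k^(1−α) = s / (n + g + δ).
k^0.55 = 0.40 / (0.002 + 0.006 + 0.078) = 0.40 / 0.086 = 4.6512
k* = 4.6512^(1/0.55) ≈ 16.3589

k* ≈ 16.359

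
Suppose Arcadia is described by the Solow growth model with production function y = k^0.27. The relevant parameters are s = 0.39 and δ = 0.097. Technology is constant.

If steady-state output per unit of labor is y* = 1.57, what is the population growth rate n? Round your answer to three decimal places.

At the steady state, Δk = 0, so s·k^α = (n + δ)·k.
Since y* = [s/(n + δ)]^(α/(1−α)), we have s/(n + δ) = (y*)^((1−α)/α) = 1.57^2.7037 = 3.3857.
Therefore n + δ = s / 3.3857 = 0.39 / 3.3857 = 0.1152, so n = 0.1152 − 0.097 = 0.0182.

n ≈ 0.018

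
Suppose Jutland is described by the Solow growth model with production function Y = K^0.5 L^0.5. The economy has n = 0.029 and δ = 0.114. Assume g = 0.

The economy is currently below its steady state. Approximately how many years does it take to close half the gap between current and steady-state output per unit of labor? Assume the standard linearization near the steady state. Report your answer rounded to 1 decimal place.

Near the steady state the convergence rate is λ = (1 − α)(n + δ).
λ = (1 − 0.5) × 0.143 = 0.5 × 0.143 = 0.0715
Half-life = ln 2 / λ = 0.6931 / 0.0715 ≈ 9.69 years

t_½ ≈ 9.7 years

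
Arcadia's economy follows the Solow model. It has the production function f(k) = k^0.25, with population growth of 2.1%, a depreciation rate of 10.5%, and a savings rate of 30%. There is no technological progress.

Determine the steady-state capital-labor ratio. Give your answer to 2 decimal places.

k* = 3.18

Steady state requires s·f(k) = (n + δ)·k, i.e. s·k^α = (n + δ)·k.
Dividing both sides by k: k^(1−α) = s / (n + δ).
k^0.75 = 0.30 / (0.021 + 0.105) = 0.30 / 0.126 = 2.3810
k* = 2.3810^(1/0.75) ≈ 3.1794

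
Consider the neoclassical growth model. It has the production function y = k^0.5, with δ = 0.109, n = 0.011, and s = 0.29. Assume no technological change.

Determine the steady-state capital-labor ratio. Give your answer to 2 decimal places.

Steady state requires s·f(k) = (n + δ)·k, i.e. s·k^α = (n + δ)·k.
Rearranging, k^(1−α) = s / (n + δ).
k^0.5 = 0.29 / (0.011 + 0.109) = 0.29 / 0.120 = 2.4167
k* = 2.4167^(1/0.5) ≈ 5.8404

k* = 5.84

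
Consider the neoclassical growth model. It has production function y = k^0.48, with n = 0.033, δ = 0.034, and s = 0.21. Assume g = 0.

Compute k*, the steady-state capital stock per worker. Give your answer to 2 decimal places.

Steady state requires s·f(k) = (n + δ)·k, i.e. s·k^α = (n + δ)·k.
Dividing both sides by k: k^(1−α) = s / (n + δ).
k^0.52 = 0.21 / (0.033 + 0.034) = 0.21 / 0.067 = 3.1343
k* = 3.1343^(1/0.52) ≈ 8.9974

k* ≈ 9.00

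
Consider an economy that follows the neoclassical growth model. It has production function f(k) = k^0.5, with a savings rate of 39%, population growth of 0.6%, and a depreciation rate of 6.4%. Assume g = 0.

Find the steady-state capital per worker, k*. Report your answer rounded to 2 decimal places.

At the steady state, Δk = 0, so s·k^α = (n + δ)·k.
Rearranging, k^(1−α) = s / (n + δ).
k^0.5 = 0.39 / (0.006 + 0.064) = 0.39 / 0.070 = 5.5714
k* = 5.5714^(1/0.5) ≈ 31.0405

k* = 31.04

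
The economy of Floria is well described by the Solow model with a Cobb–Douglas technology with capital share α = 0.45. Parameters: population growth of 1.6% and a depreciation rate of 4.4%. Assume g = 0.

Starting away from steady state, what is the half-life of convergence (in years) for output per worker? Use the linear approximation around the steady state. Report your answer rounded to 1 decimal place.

Near the steady state the convergence rate is λ = (1 − α)(n + δ).
λ = (1 − 0.45) × 0.060 = 0.55 × 0.060 = 0.0330
Half-life = ln 2 / λ = 0.6931 / 0.0330 ≈ 21.00 years

t_½ ≈ 21.0 years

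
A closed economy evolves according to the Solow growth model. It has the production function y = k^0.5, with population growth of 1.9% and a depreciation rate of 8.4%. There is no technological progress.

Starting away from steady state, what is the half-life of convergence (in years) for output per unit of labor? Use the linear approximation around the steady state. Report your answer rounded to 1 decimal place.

about 13.5 years

Near the steady state the convergence rate is λ = (1 − α)(n + δ).
λ = (1 − 0.5) × 0.103 = 0.5 × 0.103 = 0.0515
Half-life = ln 2 / λ = 0.6931 / 0.0515 ≈ 13.46 years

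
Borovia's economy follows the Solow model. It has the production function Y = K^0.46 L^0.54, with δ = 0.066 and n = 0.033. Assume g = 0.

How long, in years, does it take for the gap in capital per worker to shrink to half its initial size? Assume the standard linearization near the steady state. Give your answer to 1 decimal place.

Near the steady state the convergence rate is λ = (1 − α)(n + δ).
λ = (1 − 0.46) × 0.099 = 0.54 × 0.099 = 0.05346
Half-life = ln 2 / λ = 0.6931 / 0.05346 ≈ 12.96 years

t_½ ≈ 13.0 years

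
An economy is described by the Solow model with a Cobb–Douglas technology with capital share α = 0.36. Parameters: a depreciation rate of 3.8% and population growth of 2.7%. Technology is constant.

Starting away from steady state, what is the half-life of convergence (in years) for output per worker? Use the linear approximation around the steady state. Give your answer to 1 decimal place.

Near the steady state the convergence rate is λ = (1 − α)(n + δ).
λ = (1 − 0.36) × 0.065 = 0.64 × 0.065 = 0.0416
Half-life = ln 2 / λ = 0.6931 / 0.0416 ≈ 16.66 years

half-life ≈ 16.7 years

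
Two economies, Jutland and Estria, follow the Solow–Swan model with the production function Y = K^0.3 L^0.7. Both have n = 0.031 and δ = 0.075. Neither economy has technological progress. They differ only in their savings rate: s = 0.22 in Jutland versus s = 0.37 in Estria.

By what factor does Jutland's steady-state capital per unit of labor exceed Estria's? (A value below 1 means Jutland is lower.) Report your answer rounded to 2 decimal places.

Steady-state k* = [s/(n + δ)]^(1/(1−α)), so the ratio is [ (s_J/(n + δ)_J) / (s_E/(n + δ)_E) ]^1.4286.
s_J/(n + δ)_J = 0.22/0.106 = 2.0755; s_E/(n + δ)_E = 0.37/0.106 = 3.4906.
Ratio = (2.0755/3.4906)^1.4286 = 0.5946^1.4286 ≈ 0.4758

k*_J / k*_E ≈ 0.48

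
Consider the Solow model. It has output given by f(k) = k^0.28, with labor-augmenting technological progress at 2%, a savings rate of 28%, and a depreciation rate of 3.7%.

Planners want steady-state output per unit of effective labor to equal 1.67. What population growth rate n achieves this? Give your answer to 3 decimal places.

n ≈ 0.018

In steady state, investment equals break-even investment: s·k^α = (n + g + δ)·k.
Since y* = [s/(n + g + δ)]^(α/(1−α)), we have s/(n + g + δ) = (y*)^((1−α)/α) = 1.67^2.5714 = 3.7385.
Therefore n + g + δ = s / 3.7385 = 0.28 / 3.7385 = 0.0749, so n = 0.0749 − 0.057 = 0.0179.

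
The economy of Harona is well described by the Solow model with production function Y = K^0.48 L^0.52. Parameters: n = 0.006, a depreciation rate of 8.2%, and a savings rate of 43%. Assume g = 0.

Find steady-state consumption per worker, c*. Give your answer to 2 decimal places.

c* = 2.47

Steady state requires s·f(k) = (n + δ)·k, i.e. s·k^α = (n + δ)·k.
Dividing both sides by k: k^(1−α) = s / (n + δ).
k^0.52 = 0.43 / (0.006 + 0.082) = 0.43 / 0.088 = 4.8864
k* = 4.8864^(1/0.52) ≈ 21.1339
y* = (k*)^α = 21.1339^0.48 ≈ 4.3250
c* = (1 − s)·y* = (1 − 0.43) × 4.3250 ≈ 2.4653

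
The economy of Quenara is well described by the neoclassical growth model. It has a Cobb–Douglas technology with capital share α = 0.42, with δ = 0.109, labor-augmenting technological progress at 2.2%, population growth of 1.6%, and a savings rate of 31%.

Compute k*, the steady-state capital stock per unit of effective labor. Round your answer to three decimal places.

k* ≈ 3.620

In steady state, investment equals break-even investment: s·k^α = (n + g + δ)·k.
Rearranging, k^(1−α) = s / (n + g + δ).
k^0.58 = 0.31 / (0.016 + 0.022 + 0.109) = 0.31 / 0.147 = 2.1088
k* = 2.1088^(1/0.58) ≈ 3.6198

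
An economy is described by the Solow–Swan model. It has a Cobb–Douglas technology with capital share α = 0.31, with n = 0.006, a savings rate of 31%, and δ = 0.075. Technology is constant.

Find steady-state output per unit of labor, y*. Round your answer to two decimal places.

At the steady state, Δk = 0, so s·k^α = (n + δ)·k.
Rearranging, k^(1−α) = s / (n + δ).
k^0.69 = 0.31 / (0.006 + 0.075) = 0.31 / 0.081 = 3.8272
k* = 3.8272^(1/0.69) ≈ 6.9945
y* = (k*)^α = 6.9945^0.31 ≈ 1.8276

y* ≈ 1.83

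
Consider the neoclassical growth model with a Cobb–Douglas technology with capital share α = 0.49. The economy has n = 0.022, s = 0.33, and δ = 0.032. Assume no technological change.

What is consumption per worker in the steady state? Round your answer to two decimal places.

In steady state, investment equals break-even investment: s·k^α = (n + δ)·k.
Rearranging, k^(1−α) = s / (n + δ).
k^0.51 = 0.33 / (0.022 + 0.032) = 0.33 / 0.054 = 6.1111
k* = 6.1111^(1/0.51) ≈ 34.7865
y* = (k*)^α = 34.7865^0.49 ≈ 5.6923
c* = (1 − s)·y* = (1 − 0.33) × 5.6923 ≈ 3.8138

c* = 3.81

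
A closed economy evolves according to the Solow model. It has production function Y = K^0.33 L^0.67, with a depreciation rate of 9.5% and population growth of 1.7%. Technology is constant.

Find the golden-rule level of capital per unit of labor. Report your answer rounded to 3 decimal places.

The golden rule sets f'(k) = n + δ, i.e. α·k^(α−1) = n + δ.
So k^(1−α) = α / (n + δ) = 0.33 / 0.112 = 2.9464.
k_gold = 2.9464^(1/0.67) ≈ 5.0169

k_gold ≈ 5.017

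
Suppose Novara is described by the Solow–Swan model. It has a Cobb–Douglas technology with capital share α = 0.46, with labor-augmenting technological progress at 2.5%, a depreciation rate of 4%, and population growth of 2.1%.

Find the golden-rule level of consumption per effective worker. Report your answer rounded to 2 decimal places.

At the golden rule, f'(k) = n + g + δ, so α·k^(α−1) = n + g + δ and k_gold = (α/(n + g + δ))^(1/(1−α)).
k_gold = (0.46/0.086)^(1/0.54) = 5.3488^1.8519 ≈ 22.3181
c_gold = f(k_gold) − (n + g + δ)·k_gold = 4.1724 − 0.086×22.3181 ≈ 2.2530

c_gold ≈ 2.25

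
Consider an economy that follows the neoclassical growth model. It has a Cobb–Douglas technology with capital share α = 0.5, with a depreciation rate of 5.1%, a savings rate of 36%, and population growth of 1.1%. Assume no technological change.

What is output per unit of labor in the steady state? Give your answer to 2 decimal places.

At the steady state, Δk = 0, so s·k^α = (n + δ)·k.
Rearranging, k^(1−α) = s / (n + δ).
k^0.5 = 0.36 / (0.011 + 0.051) = 0.36 / 0.062 = 5.8065
k* = 5.8065^(1/0.5) ≈ 33.7154
y* = (k*)^α = 33.7154^0.5 ≈ 5.8065

y* = 5.81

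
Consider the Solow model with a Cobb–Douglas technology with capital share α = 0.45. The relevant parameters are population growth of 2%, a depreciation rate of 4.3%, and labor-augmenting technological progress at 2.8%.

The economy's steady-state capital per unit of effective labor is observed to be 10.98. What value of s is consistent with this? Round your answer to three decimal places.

In steady state, investment equals break-even investment: s·k^α = (n + g + δ)·k.
So s / (n + g + δ) = (k*)^(1−α) = 10.98^0.55 = 3.7353.
Therefore s = 3.7353 × (n + g + δ) = 3.7353 × 0.091 = 0.3399.

s ≈ 0.340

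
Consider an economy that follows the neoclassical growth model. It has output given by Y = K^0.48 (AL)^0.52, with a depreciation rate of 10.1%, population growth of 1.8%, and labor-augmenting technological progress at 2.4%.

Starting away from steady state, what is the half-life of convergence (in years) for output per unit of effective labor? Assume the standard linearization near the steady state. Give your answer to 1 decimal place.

Near the steady state the convergence rate is λ = (1 − α)(n + g + δ).
λ = (1 − 0.48) × 0.143 = 0.52 × 0.143 = 0.07436
Half-life = ln 2 / λ = 0.6931 / 0.07436 ≈ 9.32 years

t_½ ≈ 9.3 years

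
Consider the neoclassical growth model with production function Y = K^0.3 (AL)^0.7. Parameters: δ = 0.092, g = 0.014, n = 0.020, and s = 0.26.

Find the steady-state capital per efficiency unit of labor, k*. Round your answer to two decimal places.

In steady state, investment equals break-even investment: s·k^α = (n + g + δ)·k.
Dividing both sides by k: k^(1−α) = s / (n + g + δ).
k^0.7 = 0.26 / (0.020 + 0.014 + 0.092) = 0.26 / 0.126 = 2.0635
k* = 2.0635^(1/0.7) ≈ 2.8147

k* = 2.81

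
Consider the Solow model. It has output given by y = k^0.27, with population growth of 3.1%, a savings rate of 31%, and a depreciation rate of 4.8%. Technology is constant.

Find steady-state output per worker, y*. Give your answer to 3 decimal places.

At the steady state, Δk = 0, so s·k^α = (n + δ)·k.
Dividing both sides by k: k^(1−α) = s / (n + δ).
k^0.73 = 0.31 / (0.031 + 0.048) = 0.31 / 0.079 = 3.9241
k* = 3.9241^(1/0.73) ≈ 6.5064
y* = (k*)^α = 6.5064^0.27 ≈ 1.6581

y* ≈ 1.658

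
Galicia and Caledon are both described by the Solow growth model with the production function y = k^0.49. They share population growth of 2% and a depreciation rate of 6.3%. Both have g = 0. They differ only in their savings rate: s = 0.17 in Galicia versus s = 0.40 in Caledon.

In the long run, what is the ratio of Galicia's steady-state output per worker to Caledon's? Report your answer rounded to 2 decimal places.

y*_G / y*_C ≈ 0.44

Steady-state y* = [s/(n + δ)]^(α/(1−α)), so the ratio is [ (s_G/(n + δ)_G) / (s_C/(n + δ)_C) ]^0.9608.
s_G/(n + δ)_G = 0.17/0.083 = 2.0482; s_C/(n + δ)_C = 0.40/0.083 = 4.8193.
Ratio = (2.0482/4.8193)^0.9608 = 0.4250^0.9608 ≈ 0.4395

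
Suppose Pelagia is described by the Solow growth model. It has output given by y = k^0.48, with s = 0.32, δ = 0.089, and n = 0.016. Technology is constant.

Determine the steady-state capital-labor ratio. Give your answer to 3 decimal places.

In steady state, investment equals break-even investment: s·k^α = (n + δ)·k.
Dividing both sides by k: k^(1−α) = s / (n + δ).
k^0.52 = 0.32 / (0.016 + 0.089) = 0.32 / 0.105 = 3.0476
k* = 3.0476^(1/0.52) ≈ 8.5249

k* ≈ 8.525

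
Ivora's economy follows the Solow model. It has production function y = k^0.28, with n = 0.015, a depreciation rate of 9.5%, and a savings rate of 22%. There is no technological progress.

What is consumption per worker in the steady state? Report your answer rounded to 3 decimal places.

c* ≈ 1.021

In steady state, investment equals break-even investment: s·k^α = (n + δ)·k.
Dividing both sides by k: k^(1−α) = s / (n + δ).
k^0.72 = 0.22 / (0.015 + 0.095) = 0.22 / 0.110 = 2.0000
k* = 2.0000^(1/0.72) ≈ 2.6188
y* = (k*)^α = 2.6188^0.28 ≈ 1.3094
c* = (1 − s)·y* = (1 − 0.22) × 1.3094 ≈ 1.0213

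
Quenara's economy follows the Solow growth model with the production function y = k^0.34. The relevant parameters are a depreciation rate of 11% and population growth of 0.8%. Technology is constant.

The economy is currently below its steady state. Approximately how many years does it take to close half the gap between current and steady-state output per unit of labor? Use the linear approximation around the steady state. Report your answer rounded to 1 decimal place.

Near the steady state the convergence rate is λ = (1 − α)(n + δ).
λ = (1 − 0.34) × 0.118 = 0.66 × 0.118 = 0.07788
Half-life = ln 2 / λ = 0.6931 / 0.07788 ≈ 8.90 years

half-life ≈ 8.9 years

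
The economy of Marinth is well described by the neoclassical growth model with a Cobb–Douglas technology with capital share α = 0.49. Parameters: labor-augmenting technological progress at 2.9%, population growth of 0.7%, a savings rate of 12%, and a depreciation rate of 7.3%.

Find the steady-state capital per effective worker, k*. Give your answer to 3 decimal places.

Steady state requires s·f(k) = (n + g + δ)·k, i.e. s·k^α = (n + g + δ)·k.
Dividing both sides by k: k^(1−α) = s / (n + g + δ).
k^0.51 = 0.12 / (0.007 + 0.029 + 0.073) = 0.12 / 0.109 = 1.1009
k* = 1.1009^(1/0.51) ≈ 1.2074

k* ≈ 1.207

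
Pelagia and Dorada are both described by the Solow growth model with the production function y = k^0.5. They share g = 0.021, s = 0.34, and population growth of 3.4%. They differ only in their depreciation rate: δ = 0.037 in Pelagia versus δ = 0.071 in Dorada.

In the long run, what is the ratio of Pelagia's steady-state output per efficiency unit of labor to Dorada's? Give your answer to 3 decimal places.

y*_P / y*_D ≈ 1.370

Steady-state y* = [s/(n + g + δ)]^(α/(1−α)), so the ratio is [ (s_P/(n + g + δ)_P) / (s_D/(n + g + δ)_D) ]^1.
s_P/(n + g + δ)_P = 0.34/0.092 = 3.6957; s_D/(n + g + δ)_D = 0.34/0.126 = 2.6984.
Ratio = (3.6957/2.6984)^1 = 1.3696^1 ≈ 1.3696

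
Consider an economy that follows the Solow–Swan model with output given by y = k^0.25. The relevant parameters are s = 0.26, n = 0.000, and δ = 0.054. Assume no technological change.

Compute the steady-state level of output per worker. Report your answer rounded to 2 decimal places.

y* = 1.69

At the steady state, Δk = 0, so s·k^α = (n + δ)·k.
Dividing both sides by k: k^(1−α) = s / (n + δ).
k^0.75 = 0.26 / (0.000 + 0.054) = 0.26 / 0.054 = 4.8148
k* = 4.8148^(1/0.75) ≈ 8.1303
y* = (k*)^α = 8.1303^0.25 ≈ 1.6886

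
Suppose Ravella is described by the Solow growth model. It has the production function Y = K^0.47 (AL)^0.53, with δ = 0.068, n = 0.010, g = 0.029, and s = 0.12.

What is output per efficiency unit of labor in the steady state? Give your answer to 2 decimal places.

y* = 1.11

Steady state requires s·f(k) = (n + g + δ)·k, i.e. s·k^α = (n + g + δ)·k.
Dividing both sides by k: k^(1−α) = s / (n + g + δ).
k^0.53 = 0.12 / (0.010 + 0.029 + 0.068) = 0.12 / 0.107 = 1.1215
k* = 1.1215^(1/0.53) ≈ 1.2415
y* = (k*)^α = 1.2415^0.47 ≈ 1.1070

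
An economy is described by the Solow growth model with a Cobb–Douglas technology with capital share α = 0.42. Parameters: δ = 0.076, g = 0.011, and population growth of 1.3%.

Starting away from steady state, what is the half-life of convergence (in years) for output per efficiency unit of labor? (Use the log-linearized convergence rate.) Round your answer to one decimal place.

Near the steady state the convergence rate is λ = (1 − α)(n + g + δ).
λ = (1 − 0.42) × 0.100 = 0.58 × 0.100 = 0.0580
Half-life = ln 2 / λ = 0.6931 / 0.0580 ≈ 11.95 years

t_½ ≈ 12.0 years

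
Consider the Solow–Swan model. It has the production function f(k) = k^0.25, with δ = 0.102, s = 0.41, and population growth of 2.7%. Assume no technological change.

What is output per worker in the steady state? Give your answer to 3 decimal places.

In steady state, investment equals break-even investment: s·k^α = (n + δ)·k.
Dividing both sides by k: k^(1−α) = s / (n + δ).
k^0.75 = 0.41 / (0.027 + 0.102) = 0.41 / 0.129 = 3.1783
k* = 3.1783^(1/0.75) ≈ 4.6730
y* = (k*)^α = 4.6730^0.25 ≈ 1.4703

y* = 1.470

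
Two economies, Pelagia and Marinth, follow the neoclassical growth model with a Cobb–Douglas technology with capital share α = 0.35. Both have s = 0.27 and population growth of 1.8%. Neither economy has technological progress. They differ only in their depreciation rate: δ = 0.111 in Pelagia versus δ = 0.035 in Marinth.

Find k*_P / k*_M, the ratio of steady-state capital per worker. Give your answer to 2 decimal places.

Steady-state k* = [s/(n + δ)]^(1/(1−α)), so the ratio is [ (s_P/(n + δ)_P) / (s_M/(n + δ)_M) ]^1.5385.
s_P/(n + δ)_P = 0.27/0.129 = 2.0930; s_M/(n + δ)_M = 0.27/0.053 = 5.0943.
Ratio = (2.0930/5.0943)^1.5385 = 0.4109^1.5385 ≈ 0.2545

k*_P / k*_M ≈ 0.25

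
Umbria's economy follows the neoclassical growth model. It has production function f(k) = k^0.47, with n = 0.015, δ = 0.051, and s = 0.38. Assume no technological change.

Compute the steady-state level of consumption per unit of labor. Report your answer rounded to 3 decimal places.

c* ≈ 2.928

At the steady state, Δk = 0, so s·k^α = (n + δ)·k.
Rearranging, k^(1−α) = s / (n + δ).
k^0.53 = 0.38 / (0.015 + 0.051) = 0.38 / 0.066 = 5.7576
k* = 5.7576^(1/0.53) ≈ 27.1905
y* = (k*)^α = 27.1905^0.47 ≈ 4.7225
c* = (1 − s)·y* = (1 − 0.38) × 4.7225 ≈ 2.9280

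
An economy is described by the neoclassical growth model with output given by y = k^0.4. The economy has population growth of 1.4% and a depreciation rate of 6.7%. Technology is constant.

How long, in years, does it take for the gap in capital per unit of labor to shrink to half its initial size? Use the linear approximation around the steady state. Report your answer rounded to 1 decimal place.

Near the steady state the convergence rate is λ = (1 − α)(n + δ).
λ = (1 − 0.4) × 0.081 = 0.6 × 0.081 = 0.0486
Half-life = ln 2 / λ = 0.6931 / 0.0486 ≈ 14.26 years

about 14.3 years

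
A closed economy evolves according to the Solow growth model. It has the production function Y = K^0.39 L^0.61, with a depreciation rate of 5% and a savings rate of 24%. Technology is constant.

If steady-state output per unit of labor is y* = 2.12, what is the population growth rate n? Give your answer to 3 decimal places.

n ≈ 0.024

Steady state requires s·f(k) = (n + δ)·k, i.e. s·k^α = (n + δ)·k.
Since y* = [s/(n + δ)]^(α/(1−α)), we have s/(n + δ) = (y*)^((1−α)/α) = 2.12^1.5641 = 3.2391.
Therefore n + δ = s / 3.2391 = 0.24 / 3.2391 = 0.0741, so n = 0.0741 − 0.050 = 0.0241.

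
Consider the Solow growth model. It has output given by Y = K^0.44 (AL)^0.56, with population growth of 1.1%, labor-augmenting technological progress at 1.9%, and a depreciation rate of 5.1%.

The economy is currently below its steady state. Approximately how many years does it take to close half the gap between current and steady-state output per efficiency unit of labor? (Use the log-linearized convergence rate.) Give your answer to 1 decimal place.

t_½ ≈ 15.3 years

Near the steady state the convergence rate is λ = (1 − α)(n + g + δ).
λ = (1 − 0.44) × 0.081 = 0.56 × 0.081 = 0.04536
Half-life = ln 2 / λ = 0.6931 / 0.04536 ≈ 15.28 years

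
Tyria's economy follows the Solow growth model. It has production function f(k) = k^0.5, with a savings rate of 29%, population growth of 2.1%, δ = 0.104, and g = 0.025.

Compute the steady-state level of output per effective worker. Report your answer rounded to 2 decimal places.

Steady state requires s·f(k) = (n + g + δ)·k, i.e. s·k^α = (n + g + δ)·k.
Rearranging, k^(1−α) = s / (n + g + δ).
k^0.5 = 0.29 / (0.021 + 0.025 + 0.104) = 0.29 / 0.150 = 1.9333
k* = 1.9333^(1/0.5) ≈ 3.7376
y* = (k*)^α = 3.7376^0.5 ≈ 1.9333

y* ≈ 1.93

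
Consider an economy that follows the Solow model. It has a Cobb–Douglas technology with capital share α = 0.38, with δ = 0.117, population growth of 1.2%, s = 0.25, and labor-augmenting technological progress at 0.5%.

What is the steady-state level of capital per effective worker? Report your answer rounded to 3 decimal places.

k* ≈ 2.734

In steady state, investment equals break-even investment: s·k^α = (n + g + δ)·k.
Dividing both sides by k: k^(1−α) = s / (n + g + δ).
k^0.62 = 0.25 / (0.012 + 0.005 + 0.117) = 0.25 / 0.134 = 1.8657
k* = 1.8657^(1/0.62) ≈ 2.7343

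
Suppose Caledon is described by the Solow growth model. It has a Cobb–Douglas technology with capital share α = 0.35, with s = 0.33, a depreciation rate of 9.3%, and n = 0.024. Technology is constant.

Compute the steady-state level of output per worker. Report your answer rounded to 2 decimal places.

y* = 1.75

In steady state, investment equals break-even investment: s·k^α = (n + δ)·k.
Dividing both sides by k: k^(1−α) = s / (n + δ).
k^0.65 = 0.33 / (0.024 + 0.093) = 0.33 / 0.117 = 2.8205
k* = 2.8205^(1/0.65) ≈ 4.9296
y* = (k*)^α = 4.9296^0.35 ≈ 1.7478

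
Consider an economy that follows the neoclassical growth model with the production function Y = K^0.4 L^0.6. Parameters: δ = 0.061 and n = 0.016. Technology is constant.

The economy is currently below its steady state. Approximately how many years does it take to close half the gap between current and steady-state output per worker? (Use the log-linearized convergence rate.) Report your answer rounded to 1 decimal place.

Near the steady state the convergence rate is λ = (1 − α)(n + δ).
λ = (1 − 0.4) × 0.077 = 0.6 × 0.077 = 0.0462
Half-life = ln 2 / λ = 0.6931 / 0.0462 ≈ 15.00 years

half-life ≈ 15.0 years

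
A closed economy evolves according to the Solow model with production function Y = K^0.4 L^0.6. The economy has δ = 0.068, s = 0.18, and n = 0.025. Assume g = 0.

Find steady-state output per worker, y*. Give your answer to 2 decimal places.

Steady state requires s·f(k) = (n + δ)·k, i.e. s·k^α = (n + δ)·k.
Dividing both sides by k: k^(1−α) = s / (n + δ).
k^0.6 = 0.18 / (0.025 + 0.068) = 0.18 / 0.093 = 1.9355
k* = 1.9355^(1/0.6) ≈ 3.0060
y* = (k*)^α = 3.0060^0.4 ≈ 1.5531

y* = 1.55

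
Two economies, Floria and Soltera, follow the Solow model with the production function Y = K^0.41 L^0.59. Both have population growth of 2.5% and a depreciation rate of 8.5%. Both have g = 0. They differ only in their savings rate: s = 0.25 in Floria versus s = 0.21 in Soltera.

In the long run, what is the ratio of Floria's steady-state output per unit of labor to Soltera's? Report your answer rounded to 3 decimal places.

y*_F / y*_S ≈ 1.129

Steady-state y* = [s/(n + δ)]^(α/(1−α)), so the ratio is [ (s_F/(n + δ)_F) / (s_S/(n + δ)_S) ]^0.6949.
s_F/(n + δ)_F = 0.25/0.110 = 2.2727; s_S/(n + δ)_S = 0.21/0.110 = 1.9091.
Ratio = (2.2727/1.9091)^0.6949 = 1.1905^0.6949 ≈ 1.1288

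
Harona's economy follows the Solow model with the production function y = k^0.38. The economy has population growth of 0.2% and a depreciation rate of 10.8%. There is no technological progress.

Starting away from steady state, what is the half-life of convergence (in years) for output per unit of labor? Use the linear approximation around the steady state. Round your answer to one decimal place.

half-life ≈ 10.2 years

Near the steady state the convergence rate is λ = (1 − α)(n + δ).
λ = (1 − 0.38) × 0.110 = 0.62 × 0.110 = 0.0682
Half-life = ln 2 / λ = 0.6931 / 0.0682 ≈ 10.16 years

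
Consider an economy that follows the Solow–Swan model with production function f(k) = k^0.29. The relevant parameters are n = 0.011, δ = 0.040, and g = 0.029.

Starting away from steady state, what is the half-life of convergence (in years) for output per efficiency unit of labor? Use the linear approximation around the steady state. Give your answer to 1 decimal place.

t_½ ≈ 12.2 years

Near the steady state the convergence rate is λ = (1 − α)(n + g + δ).
λ = (1 − 0.29) × 0.080 = 0.71 × 0.080 = 0.0568
Half-life = ln 2 / λ = 0.6931 / 0.0568 ≈ 12.20 years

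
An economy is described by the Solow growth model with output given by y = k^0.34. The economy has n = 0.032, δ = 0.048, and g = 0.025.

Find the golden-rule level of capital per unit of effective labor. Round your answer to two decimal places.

The golden rule sets f'(k) = n + g + δ, i.e. α·k^(α−1) = n + g + δ.
So k^(1−α) = α / (n + g + δ) = 0.34 / 0.105 = 3.2381.
k_gold = 3.2381^(1/0.66) ≈ 5.9315

k_gold ≈ 5.93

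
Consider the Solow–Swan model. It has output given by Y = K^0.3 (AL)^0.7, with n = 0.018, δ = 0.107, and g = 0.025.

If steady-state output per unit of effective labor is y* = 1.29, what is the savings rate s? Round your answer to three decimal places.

At the steady state, Δk = 0, so s·k^α = (n + g + δ)·k.
Since y* = [s/(n + g + δ)]^(α/(1−α)), we have s/(n + g + δ) = (y*)^((1−α)/α) = 1.29^2.3333 = 1.8115.
Therefore s = 1.8115 × (n + g + δ) = 1.8115 × 0.150 = 0.2717.

s ≈ 0.272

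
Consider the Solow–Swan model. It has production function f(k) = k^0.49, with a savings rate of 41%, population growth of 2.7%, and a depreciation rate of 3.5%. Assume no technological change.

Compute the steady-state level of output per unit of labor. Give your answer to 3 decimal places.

y* = 6.141

At the steady state, Δk = 0, so s·k^α = (n + δ)·k.
Rearranging, k^(1−α) = s / (n + δ).
k^0.51 = 0.41 / (0.027 + 0.035) = 0.41 / 0.062 = 6.6129
k* = 6.6129^(1/0.51) ≈ 40.6080
y* = (k*)^α = 40.6080^0.49 ≈ 6.1407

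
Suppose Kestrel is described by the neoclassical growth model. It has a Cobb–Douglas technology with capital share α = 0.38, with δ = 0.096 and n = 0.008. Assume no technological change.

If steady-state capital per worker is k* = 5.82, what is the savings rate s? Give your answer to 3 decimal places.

s ≈ 0.310

At the steady state, Δk = 0, so s·k^α = (n + δ)·k.
So s / (n + δ) = (k*)^(1−α) = 5.82^0.62 = 2.9802.
Therefore s = 2.9802 × (n + δ) = 2.9802 × 0.104 = 0.3099.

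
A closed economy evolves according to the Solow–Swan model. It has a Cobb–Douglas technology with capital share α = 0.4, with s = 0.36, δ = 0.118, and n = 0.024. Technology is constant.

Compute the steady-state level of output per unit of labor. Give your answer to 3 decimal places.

y* = 1.859

In steady state, investment equals break-even investment: s·k^α = (n + δ)·k.
Rearranging, k^(1−α) = s / (n + δ).
k^0.6 = 0.36 / (0.024 + 0.118) = 0.36 / 0.142 = 2.5352
k* = 2.5352^(1/0.6) ≈ 4.7136
y* = (k*)^α = 4.7136^0.4 ≈ 1.8593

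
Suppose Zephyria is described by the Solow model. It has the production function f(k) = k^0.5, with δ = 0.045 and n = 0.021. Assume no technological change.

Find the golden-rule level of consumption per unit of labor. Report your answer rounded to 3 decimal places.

At the golden rule, f'(k) = n + δ, so α·k^(α−1) = n + δ and k_gold = (α/(n + δ))^(1/(1−α)).
k_gold = (0.5/0.066)^(1/0.5) = 7.5758^2 ≈ 57.3927
c_gold = f(k_gold) − (n + δ)·k_gold = 7.5758 − 0.066×57.3927 ≈ 3.7879

c_gold ≈ 3.788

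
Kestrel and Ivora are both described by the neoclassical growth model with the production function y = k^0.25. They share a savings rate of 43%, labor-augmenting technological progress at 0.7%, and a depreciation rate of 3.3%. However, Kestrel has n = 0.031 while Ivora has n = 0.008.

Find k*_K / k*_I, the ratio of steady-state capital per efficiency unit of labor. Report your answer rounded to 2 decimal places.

k*_K / k*_I ≈ 0.59

Steady-state k* = [s/(n + g + δ)]^(1/(1−α)), so the ratio is [ (s_K/(n + g + δ)_K) / (s_I/(n + g + δ)_I) ]^1.3333.
s_K/(n + g + δ)_K = 0.43/0.071 = 6.0563; s_I/(n + g + δ)_I = 0.43/0.048 = 8.9583.
Ratio = (6.0563/8.9583)^1.3333 = 0.6761^1.3333 ≈ 0.5934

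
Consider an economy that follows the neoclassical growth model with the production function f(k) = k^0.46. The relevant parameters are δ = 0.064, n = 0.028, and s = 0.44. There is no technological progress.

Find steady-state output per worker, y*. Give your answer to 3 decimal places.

In steady state, investment equals break-even investment: s·k^α = (n + δ)·k.
Dividing both sides by k: k^(1−α) = s / (n + δ).
k^0.54 = 0.44 / (0.028 + 0.064) = 0.44 / 0.092 = 4.7826
k* = 4.7826^(1/0.54) ≈ 18.1400
y* = (k*)^α = 18.1400^0.46 ≈ 3.7929

y* = 3.793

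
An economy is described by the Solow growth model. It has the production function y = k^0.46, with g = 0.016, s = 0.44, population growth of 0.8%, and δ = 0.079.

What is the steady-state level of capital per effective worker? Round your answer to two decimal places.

k* = 14.72

At the steady state, Δk = 0, so s·k^α = (n + g + δ)·k.
Dividing both sides by k: k^(1−α) = s / (n + g + δ).
k^0.54 = 0.44 / (0.008 + 0.016 + 0.079) = 0.44 / 0.103 = 4.2718
k* = 4.2718^(1/0.54) ≈ 14.7163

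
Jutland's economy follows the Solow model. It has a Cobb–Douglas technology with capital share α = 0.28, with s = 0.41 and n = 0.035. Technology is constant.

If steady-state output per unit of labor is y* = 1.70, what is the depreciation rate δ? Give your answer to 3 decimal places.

δ ≈ 0.070

At the steady state, Δk = 0, so s·k^α = (n + δ)·k.
Since y* = [s/(n + δ)]^(α/(1−α)), we have s/(n + δ) = (y*)^((1−α)/α) = 1.70^2.5714 = 3.9136.
Therefore n + δ = s / 3.9136 = 0.41 / 3.9136 = 0.1048, so δ = 0.1048 − 0.035 = 0.0698.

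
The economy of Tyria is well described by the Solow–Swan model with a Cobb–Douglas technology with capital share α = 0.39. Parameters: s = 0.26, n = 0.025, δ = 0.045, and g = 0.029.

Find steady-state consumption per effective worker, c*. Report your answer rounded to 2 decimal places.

c* = 1.37

Steady state requires s·f(k) = (n + g + δ)·k, i.e. s·k^α = (n + g + δ)·k.
Dividing both sides by k: k^(1−α) = s / (n + g + δ).
k^0.61 = 0.26 / (0.025 + 0.029 + 0.045) = 0.26 / 0.099 = 2.6263
k* = 2.6263^(1/0.61) ≈ 4.8691
y* = (k*)^α = 4.8691^0.39 ≈ 1.8540
c* = (1 − s)·y* = (1 − 0.26) × 1.8540 ≈ 1.3720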